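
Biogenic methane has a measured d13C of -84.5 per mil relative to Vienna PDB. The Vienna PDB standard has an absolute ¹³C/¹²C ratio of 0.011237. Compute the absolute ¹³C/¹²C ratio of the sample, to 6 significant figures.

0.0102875

R_sample = R_standard × (d13C/1000 + 1)
R_sample = 0.011237 × (-84.5/1000 + 1) = 0.011237 × 0.915500
R_sample = 0.0102875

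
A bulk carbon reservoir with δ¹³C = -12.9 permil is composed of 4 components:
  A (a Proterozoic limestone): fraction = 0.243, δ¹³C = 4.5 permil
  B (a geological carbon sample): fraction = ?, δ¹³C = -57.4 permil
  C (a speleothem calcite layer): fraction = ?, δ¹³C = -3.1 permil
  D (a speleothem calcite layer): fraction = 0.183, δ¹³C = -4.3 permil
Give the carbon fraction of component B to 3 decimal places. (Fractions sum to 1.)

Let f_B and f_C be the unknown fractions; fractions sum to 1 so f_B + f_C = 0.574.
Mass balance: Σ fᵢ·δᵢ = δ_bulk ⇒ f_B·(-57.4) + f_C·(-3.1) = -12.9 − (0.307) = -13.207
Substitute f_C = 0.574 − f_B:
f_B·(-57.4 − -3.1) = -13.207 − 0.574×(-3.1) = -11.427
f_B = -11.427 / -54.3 = 0.2104

0.210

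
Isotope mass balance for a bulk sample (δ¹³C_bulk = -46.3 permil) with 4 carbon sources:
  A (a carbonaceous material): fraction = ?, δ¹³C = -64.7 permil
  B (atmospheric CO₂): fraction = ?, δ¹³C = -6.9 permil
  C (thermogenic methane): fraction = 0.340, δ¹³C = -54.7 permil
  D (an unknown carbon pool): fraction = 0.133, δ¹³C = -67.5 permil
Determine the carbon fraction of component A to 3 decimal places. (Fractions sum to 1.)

0.261

Let f_A and f_B be the unknown fractions; fractions sum to 1 so f_A + f_B = 0.527.
Mass balance: Σ fᵢ·δᵢ = δ_bulk ⇒ f_A·(-64.7) + f_B·(-6.9) = -46.3 − (-27.576) = -18.724
Substitute f_B = 0.527 − f_A:
f_A·(-64.7 − -6.9) = -18.724 − 0.527×(-6.9) = -15.088
f_A = -15.088 / -57.8 = 0.2610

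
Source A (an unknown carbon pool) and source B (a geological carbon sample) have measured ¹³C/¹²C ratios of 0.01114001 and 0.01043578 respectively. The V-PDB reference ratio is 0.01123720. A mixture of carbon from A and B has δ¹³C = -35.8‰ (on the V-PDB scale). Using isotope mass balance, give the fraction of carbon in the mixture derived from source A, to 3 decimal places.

0.567

δ_A = (0.01114001/0.01123720 − 1)×1000 = (0.991351 − 1)×1000 = -8.649‰
δ_B = (0.01043578/0.01123720 − 1)×1000 = (0.928682 − 1)×1000 = -71.318‰
f_A = (δ_mix − δ_B)/(δ_A − δ_B) = (-35.8 − (-71.318))/(-8.649 − (-71.318))
f_A = 35.518 / 62.670 = 0.5668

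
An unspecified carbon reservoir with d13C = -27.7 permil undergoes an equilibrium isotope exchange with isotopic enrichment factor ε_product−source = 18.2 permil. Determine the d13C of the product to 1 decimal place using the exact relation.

To first order, δ_product ≈ δ_source + ε = -9.5 permil.
Exactly, δ_product = (δ_source + 1000)·(ε/1000 + 1) − 1000.
δ_product = (-27.7 + 1000) × (18.2/1000 + 1) − 1000
δ_product = -10.00 permil

-10.0 permil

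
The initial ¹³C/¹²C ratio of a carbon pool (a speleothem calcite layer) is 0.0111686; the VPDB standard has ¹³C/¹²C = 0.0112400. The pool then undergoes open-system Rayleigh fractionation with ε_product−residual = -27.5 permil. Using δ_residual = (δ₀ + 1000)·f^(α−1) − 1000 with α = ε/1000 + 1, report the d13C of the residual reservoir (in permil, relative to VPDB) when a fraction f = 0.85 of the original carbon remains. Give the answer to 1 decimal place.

δ₀ = (0.0111686/0.0112400 − 1)×1000 = (0.993648 − 1)×1000 = -6.352 permil
α − 1 = ε/1000 = -0.0275
f^(α−1) = 0.85^(-0.0275) = 1.004479
δ_res = (-6.352 + 1000) × 1.004479 − 1000 = 998.099 − 1000 = -1.90 permil

-1.9 permil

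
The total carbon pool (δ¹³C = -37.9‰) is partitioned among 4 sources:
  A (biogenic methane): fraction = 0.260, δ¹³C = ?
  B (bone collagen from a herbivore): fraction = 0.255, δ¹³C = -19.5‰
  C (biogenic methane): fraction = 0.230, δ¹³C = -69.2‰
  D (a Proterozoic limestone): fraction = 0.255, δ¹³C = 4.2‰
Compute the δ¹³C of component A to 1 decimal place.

-69.5‰

Isotope mass balance: δ_bulk = Σ fᵢ·δᵢ.
-37.9 = 0.260×δ_A + 0.255×(-19.5) + 0.230×(-69.2) + 0.255×(4.2)
0.260·δ_A = -37.9 − (-19.818) = -18.082
δ_A = -18.082 / 0.260 = -69.55‰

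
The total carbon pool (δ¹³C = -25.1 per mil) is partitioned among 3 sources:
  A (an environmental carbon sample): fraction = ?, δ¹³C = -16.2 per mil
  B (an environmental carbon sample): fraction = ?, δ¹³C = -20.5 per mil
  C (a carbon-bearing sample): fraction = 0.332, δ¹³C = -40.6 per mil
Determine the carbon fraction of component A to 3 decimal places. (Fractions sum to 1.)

0.482

Let f_A and f_B be the unknown fractions; fractions sum to 1 so f_A + f_B = 0.668.
Mass balance: Σ fᵢ·δᵢ = δ_bulk ⇒ f_A·(-16.2) + f_B·(-20.5) = -25.1 − (-13.479) = -11.621
Substitute f_B = 0.668 − f_A:
f_A·(-16.2 − -20.5) = -11.621 − 0.668×(-20.5) = 2.073
f_A = 2.073 / 4.3 = 0.4821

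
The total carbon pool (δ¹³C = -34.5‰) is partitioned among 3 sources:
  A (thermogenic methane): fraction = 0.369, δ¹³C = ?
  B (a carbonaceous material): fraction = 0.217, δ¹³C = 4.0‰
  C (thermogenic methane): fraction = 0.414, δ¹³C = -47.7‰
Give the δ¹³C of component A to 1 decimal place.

-42.3‰

Isotope mass balance: δ_bulk = Σ fᵢ·δᵢ.
-34.5 = 0.369×δ_A + 0.217×(4.0) + 0.414×(-47.7)
0.369·δ_A = -34.5 − (-18.880) = -15.620
δ_A = -15.620 / 0.369 = -42.33‰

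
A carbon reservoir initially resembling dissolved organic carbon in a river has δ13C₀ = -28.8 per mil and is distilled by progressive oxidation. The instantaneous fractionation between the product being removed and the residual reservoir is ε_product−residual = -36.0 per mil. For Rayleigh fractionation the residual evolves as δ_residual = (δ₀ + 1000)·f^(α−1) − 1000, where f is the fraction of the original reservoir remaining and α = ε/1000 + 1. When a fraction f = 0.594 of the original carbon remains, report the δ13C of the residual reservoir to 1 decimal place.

Rayleigh residual: δ_res = (δ₀ + 1000)·f^(α−1) − 1000
α = ε/1000 + 1 = 0.96400, so α − 1 = -0.03600
f^(α−1) = 0.594^(-0.03600) = 1.018928
δ_res = (-28.8 + 1000) × 1.018928 − 1000 = 989.583 − 1000 = -10.42 per mil

-10.4 per mil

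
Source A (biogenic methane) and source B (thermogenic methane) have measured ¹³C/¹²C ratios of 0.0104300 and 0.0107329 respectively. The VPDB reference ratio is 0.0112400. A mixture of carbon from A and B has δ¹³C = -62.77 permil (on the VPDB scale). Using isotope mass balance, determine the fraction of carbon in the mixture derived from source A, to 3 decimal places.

δ_A = (0.0104300/0.0112400 − 1)×1000 = (0.927936 − 1)×1000 = -72.064 permil
δ_B = (0.0107329/0.0112400 − 1)×1000 = (0.954884 − 1)×1000 = -45.116 permil
f_A = (δ_mix − δ_B)/(δ_A − δ_B) = (-62.77 − (-45.116))/(-72.064 − (-45.116))
f_A = -17.654 / -26.948 = 0.6551

0.655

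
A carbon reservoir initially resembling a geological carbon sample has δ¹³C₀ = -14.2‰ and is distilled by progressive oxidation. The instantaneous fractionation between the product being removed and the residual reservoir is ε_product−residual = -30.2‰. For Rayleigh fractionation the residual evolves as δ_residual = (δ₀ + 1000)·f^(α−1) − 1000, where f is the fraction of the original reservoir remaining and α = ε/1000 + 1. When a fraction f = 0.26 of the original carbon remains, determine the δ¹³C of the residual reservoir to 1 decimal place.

Rayleigh residual: δ_res = (δ₀ + 1000)·f^(α−1) − 1000
α = ε/1000 + 1 = 0.96980, so α − 1 = -0.03020
f^(α−1) = 0.26^(-0.03020) = 1.041520
δ_res = (-14.2 + 1000) × 1.041520 − 1000 = 1026.731 − 1000 = 26.73‰

26.7‰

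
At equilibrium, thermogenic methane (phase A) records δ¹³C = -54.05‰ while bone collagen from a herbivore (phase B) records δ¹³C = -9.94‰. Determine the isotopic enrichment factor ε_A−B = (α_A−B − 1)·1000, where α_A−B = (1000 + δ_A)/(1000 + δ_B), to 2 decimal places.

α_A−B = (1000 + -54.05) / (1000 + -9.94) = 945.95 / 990.06 = 0.955447
ε_A−B = (0.955447 − 1) × 1000 = -44.553‰
(The approximation ε ≈ δ_A − δ_B would give -44.11‰.)

-44.55‰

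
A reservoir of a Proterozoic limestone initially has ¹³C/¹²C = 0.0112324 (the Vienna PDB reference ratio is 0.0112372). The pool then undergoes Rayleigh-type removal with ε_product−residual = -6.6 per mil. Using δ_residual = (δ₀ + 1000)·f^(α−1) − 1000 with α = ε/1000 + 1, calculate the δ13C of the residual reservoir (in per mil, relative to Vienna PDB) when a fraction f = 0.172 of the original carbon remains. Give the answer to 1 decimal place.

11.3 per mil

δ₀ = (0.0112324/0.0112372 − 1)×1000 = (0.999573 − 1)×1000 = -0.427 per mil
α − 1 = ε/1000 = -0.0066
f^(α−1) = 0.172^(-0.0066) = 1.011685
δ_res = (-0.427 + 1000) × 1.011685 − 1000 = 1011.253 − 1000 = 11.25 per mil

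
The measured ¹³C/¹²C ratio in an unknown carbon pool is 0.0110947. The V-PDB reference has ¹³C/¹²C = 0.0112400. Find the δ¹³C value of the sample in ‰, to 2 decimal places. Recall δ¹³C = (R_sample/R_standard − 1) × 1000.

-12.93‰

δ¹³C = (R_sample / R_standard − 1) × 1000
R_sample / R_standard = 0.0110947 / 0.0112400 = 0.987073
δ¹³C = (0.987073 − 1) × 1000 = -12.927‰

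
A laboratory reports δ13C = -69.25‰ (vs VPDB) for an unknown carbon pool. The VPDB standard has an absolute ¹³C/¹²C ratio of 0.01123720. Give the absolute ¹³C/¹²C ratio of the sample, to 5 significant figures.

R_sample = R_standard × (δ13C/1000 + 1)
R_sample = 0.01123720 × (-69.25/1000 + 1) = 0.01123720 × 0.930750
R_sample = 0.0104590

0.010459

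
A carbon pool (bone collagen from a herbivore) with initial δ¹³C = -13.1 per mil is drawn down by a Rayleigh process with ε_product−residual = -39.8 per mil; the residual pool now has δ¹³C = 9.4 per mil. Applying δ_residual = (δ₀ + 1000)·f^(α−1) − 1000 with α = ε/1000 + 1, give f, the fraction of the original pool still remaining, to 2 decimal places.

α − 1 = ε/1000 = -0.0398
(δ_res + 1000)/(δ₀ + 1000) = (9.4 + 1000)/(-13.1 + 1000) = 1009.4/986.9 = 1.022799
f = 1.022799^(1/-0.0398) = exp(ln(1.022799)/-0.0398) = exp(0.02254/-0.0398)
f = exp(-0.5664) = 0.5676

0.57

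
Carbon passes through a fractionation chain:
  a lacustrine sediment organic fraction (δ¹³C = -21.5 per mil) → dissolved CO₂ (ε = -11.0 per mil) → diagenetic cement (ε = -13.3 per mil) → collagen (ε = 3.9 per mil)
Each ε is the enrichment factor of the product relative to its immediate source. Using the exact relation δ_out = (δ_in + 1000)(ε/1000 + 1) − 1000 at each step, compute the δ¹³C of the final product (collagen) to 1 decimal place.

step 1: δ = (-21.50 + 1000)·(-11.0/1000 + 1) − 1000 = -32.26 per mil
step 2: δ = (-32.26 + 1000)·(-13.3/1000 + 1) − 1000 = -45.13 per mil
step 3: δ = (-45.13 + 1000)·(3.9/1000 + 1) − 1000 = -41.41 per mil

-41.4 per mil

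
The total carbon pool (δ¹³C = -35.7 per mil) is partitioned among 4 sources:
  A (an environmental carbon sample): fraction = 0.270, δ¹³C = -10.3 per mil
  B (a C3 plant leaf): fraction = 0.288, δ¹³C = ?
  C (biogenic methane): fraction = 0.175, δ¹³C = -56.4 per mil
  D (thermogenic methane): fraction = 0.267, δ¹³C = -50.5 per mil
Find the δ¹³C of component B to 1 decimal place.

Isotope mass balance: δ_bulk = Σ fᵢ·δᵢ.
-35.7 = 0.270×(-10.3) + 0.288×δ_B + 0.175×(-56.4) + 0.267×(-50.5)
0.288·δ_B = -35.7 − (-26.135) = -9.566
δ_B = -9.566 / 0.288 = -33.21 per mil

-33.2 per mil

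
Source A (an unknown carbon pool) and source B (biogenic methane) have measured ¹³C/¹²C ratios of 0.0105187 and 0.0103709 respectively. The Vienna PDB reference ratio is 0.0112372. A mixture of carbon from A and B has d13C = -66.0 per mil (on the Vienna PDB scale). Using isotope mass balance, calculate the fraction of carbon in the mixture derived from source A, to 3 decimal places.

0.843

δ_A = (0.0105187/0.0112372 − 1)×1000 = (0.936061 − 1)×1000 = -63.939 per mil
δ_B = (0.0103709/0.0112372 − 1)×1000 = (0.922908 − 1)×1000 = -77.092 per mil
f_A = (δ_mix − δ_B)/(δ_A − δ_B) = (-66.0 − (-77.092))/(-63.939 − (-77.092))
f_A = 11.092 / 13.153 = 0.8433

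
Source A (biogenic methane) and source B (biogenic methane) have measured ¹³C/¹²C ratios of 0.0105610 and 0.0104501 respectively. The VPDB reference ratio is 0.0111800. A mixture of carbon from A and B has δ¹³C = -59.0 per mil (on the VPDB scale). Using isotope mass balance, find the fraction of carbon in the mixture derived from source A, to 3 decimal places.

0.634

δ_A = (0.0105610/0.0111800 − 1)×1000 = (0.944633 − 1)×1000 = -55.367 per mil
δ_B = (0.0104501/0.0111800 − 1)×1000 = (0.934714 − 1)×1000 = -65.286 per mil
f_A = (δ_mix − δ_B)/(δ_A − δ_B) = (-59.0 − (-65.286))/(-55.367 − (-65.286))
f_A = 6.286 / 9.919 = 0.6337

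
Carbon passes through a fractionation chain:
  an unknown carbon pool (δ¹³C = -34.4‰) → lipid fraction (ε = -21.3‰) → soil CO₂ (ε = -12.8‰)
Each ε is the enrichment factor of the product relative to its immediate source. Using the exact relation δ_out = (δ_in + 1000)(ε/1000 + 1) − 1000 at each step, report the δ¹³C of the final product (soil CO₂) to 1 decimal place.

-67.1‰

step 1: δ = (-34.40 + 1000)·(-21.3/1000 + 1) − 1000 = -54.97‰
step 2: δ = (-54.97 + 1000)·(-12.8/1000 + 1) − 1000 = -67.06‰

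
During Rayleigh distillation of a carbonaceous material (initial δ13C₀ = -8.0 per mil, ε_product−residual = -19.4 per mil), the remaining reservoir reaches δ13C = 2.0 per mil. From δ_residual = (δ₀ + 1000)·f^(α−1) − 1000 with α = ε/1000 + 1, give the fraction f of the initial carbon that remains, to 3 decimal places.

0.596

α − 1 = ε/1000 = -0.0194
(δ_res + 1000)/(δ₀ + 1000) = (2.0 + 1000)/(-8.0 + 1000) = 1002.0/992.0 = 1.010081
f = 1.010081^(1/-0.0194) = exp(ln(1.010081)/-0.0194) = exp(0.01003/-0.0194)
f = exp(-0.5170) = 0.5963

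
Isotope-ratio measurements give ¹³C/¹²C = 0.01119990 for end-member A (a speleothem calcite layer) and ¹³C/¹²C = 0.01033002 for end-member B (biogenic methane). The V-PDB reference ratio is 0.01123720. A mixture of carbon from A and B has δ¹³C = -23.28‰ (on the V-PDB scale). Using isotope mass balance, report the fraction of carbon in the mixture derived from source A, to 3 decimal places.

δ_A = (0.01119990/0.01123720 − 1)×1000 = (0.996681 − 1)×1000 = -3.319‰
δ_B = (0.01033002/0.01123720 − 1)×1000 = (0.919270 − 1)×1000 = -80.730‰
f_A = (δ_mix − δ_B)/(δ_A − δ_B) = (-23.28 − (-80.730))/(-3.319 − (-80.730))
f_A = 57.450 / 77.411 = 0.7421

0.742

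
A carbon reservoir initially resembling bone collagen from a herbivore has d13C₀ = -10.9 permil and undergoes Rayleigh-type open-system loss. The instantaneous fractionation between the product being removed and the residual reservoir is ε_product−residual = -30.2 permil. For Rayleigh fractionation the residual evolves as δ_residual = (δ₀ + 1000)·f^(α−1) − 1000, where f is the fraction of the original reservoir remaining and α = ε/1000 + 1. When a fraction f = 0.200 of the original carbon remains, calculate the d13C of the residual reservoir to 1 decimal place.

38.4 permil

Rayleigh residual: δ_res = (δ₀ + 1000)·f^(α−1) − 1000
α = ε/1000 + 1 = 0.96980, so α − 1 = -0.03020
f^(α−1) = 0.200^(-0.03020) = 1.049806
δ_res = (-10.9 + 1000) × 1.049806 − 1000 = 1038.363 − 1000 = 38.36 permil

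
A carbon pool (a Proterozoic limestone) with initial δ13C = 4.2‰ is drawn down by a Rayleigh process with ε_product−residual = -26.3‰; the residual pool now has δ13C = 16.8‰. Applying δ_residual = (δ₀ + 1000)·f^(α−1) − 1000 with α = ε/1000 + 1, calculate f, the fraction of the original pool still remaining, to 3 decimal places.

0.622

α − 1 = ε/1000 = -0.0263
(δ_res + 1000)/(δ₀ + 1000) = (16.8 + 1000)/(4.2 + 1000) = 1016.8/1004.2 = 1.012547
f = 1.012547^(1/-0.0263) = exp(ln(1.012547)/-0.0263) = exp(0.01247/-0.0263)
f = exp(-0.4741) = 0.6224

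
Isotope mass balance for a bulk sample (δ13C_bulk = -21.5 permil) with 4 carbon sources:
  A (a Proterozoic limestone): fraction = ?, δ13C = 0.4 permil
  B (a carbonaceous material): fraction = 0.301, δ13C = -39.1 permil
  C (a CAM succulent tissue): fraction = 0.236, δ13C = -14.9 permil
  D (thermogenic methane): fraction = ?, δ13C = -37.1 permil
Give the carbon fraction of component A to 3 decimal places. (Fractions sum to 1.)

0.292

Let f_A and f_D be the unknown fractions; fractions sum to 1 so f_A + f_D = 0.463.
Mass balance: Σ fᵢ·δᵢ = δ_bulk ⇒ f_A·(0.4) + f_D·(-37.1) = -21.5 − (-15.285) = -6.215
Substitute f_D = 0.463 − f_A:
f_A·(0.4 − -37.1) = -6.215 − 0.463×(-37.1) = 10.963
f_A = 10.963 / 37.5 = 0.2923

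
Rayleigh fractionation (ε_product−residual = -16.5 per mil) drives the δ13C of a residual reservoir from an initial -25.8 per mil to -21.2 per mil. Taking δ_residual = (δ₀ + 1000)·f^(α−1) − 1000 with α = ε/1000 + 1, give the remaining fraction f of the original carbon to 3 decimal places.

α − 1 = ε/1000 = -0.0165
(δ_res + 1000)/(δ₀ + 1000) = (-21.2 + 1000)/(-25.8 + 1000) = 978.8/974.2 = 1.004722
f = 1.004722^(1/-0.0165) = exp(ln(1.004722)/-0.0165) = exp(0.00471/-0.0165)
f = exp(-0.2855) = 0.7516

0.752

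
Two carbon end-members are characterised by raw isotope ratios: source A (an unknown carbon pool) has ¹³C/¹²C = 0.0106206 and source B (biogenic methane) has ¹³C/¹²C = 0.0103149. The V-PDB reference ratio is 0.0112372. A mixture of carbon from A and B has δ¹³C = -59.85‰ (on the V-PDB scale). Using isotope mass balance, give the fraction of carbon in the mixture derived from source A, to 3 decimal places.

δ_A = (0.0106206/0.0112372 − 1)×1000 = (0.945129 − 1)×1000 = -54.871‰
δ_B = (0.0103149/0.0112372 − 1)×1000 = (0.917924 − 1)×1000 = -82.076‰
f_A = (δ_mix − δ_B)/(δ_A − δ_B) = (-59.85 − (-82.076))/(-54.871 − (-82.076))
f_A = 22.226 / 27.204 = 0.8170

0.817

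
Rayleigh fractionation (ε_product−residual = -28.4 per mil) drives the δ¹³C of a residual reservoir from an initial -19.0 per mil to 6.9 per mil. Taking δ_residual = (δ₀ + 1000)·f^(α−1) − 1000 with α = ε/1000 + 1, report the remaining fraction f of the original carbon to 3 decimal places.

α − 1 = ε/1000 = -0.0284
(δ_res + 1000)/(δ₀ + 1000) = (6.9 + 1000)/(-19.0 + 1000) = 1006.9/981.0 = 1.026402
f = 1.026402^(1/-0.0284) = exp(ln(1.026402)/-0.0284) = exp(0.02606/-0.0284)
f = exp(-0.9176) = 0.3995

0.399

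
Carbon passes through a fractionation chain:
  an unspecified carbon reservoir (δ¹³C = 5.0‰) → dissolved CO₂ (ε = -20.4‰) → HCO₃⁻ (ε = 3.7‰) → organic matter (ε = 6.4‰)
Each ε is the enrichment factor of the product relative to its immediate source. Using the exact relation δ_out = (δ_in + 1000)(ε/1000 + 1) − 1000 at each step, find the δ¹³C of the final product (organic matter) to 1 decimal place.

-5.5‰

step 1: δ = (5.00 + 1000)·(-20.4/1000 + 1) − 1000 = -15.50‰
step 2: δ = (-15.50 + 1000)·(3.7/1000 + 1) − 1000 = -11.86‰
step 3: δ = (-11.86 + 1000)·(6.4/1000 + 1) − 1000 = -5.54‰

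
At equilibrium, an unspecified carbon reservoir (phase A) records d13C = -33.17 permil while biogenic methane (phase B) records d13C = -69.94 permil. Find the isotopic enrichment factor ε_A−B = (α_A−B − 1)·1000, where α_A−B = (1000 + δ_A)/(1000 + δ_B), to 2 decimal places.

α_A−B = (1000 + -33.17) / (1000 + -69.94) = 966.83 / 930.06 = 1.039535
ε_A−B = (1.039535 − 1) × 1000 = 39.535 permil
(The approximation ε ≈ δ_A − δ_B would give 36.77 permil.)

39.54 permil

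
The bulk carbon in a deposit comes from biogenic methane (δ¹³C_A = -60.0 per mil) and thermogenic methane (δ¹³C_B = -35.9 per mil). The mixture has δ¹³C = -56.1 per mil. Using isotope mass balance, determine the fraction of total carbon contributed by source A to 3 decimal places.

δ_mix = f_A·δ_A + (1 − f_A)·δ_B  ⇒  f_A = (δ_mix − δ_B)/(δ_A − δ_B)
f_A = (-56.1 − (-35.9)) / (-60.0 − (-35.9))
f_A = -20.2 / -24.1 = 0.8382

0.838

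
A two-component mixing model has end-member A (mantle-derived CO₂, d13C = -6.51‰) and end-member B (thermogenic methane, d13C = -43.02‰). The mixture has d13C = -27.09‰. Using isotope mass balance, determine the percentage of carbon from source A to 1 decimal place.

δ_mix = f_A·δ_A + (1 − f_A)·δ_B  ⇒  f_A = (δ_mix − δ_B)/(δ_A − δ_B)
f_A = (-27.09 − (-43.02)) / (-6.51 − (-43.02))
f_A = 15.93 / 36.51 = 0.4363

43.6%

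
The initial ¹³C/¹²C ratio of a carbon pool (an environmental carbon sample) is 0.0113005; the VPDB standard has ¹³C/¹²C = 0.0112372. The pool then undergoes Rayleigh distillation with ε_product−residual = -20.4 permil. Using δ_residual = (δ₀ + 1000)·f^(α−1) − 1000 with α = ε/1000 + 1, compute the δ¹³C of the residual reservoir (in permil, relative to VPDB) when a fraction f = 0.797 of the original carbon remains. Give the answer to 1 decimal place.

10.3 permil

δ₀ = (0.0113005/0.0112372 − 1)×1000 = (1.005633 − 1)×1000 = 5.633 permil
α − 1 = ε/1000 = -0.0204
f^(α−1) = 0.797^(-0.0204) = 1.004640
δ_res = (5.633 + 1000) × 1.004640 − 1000 = 1010.299 − 1000 = 10.30 permil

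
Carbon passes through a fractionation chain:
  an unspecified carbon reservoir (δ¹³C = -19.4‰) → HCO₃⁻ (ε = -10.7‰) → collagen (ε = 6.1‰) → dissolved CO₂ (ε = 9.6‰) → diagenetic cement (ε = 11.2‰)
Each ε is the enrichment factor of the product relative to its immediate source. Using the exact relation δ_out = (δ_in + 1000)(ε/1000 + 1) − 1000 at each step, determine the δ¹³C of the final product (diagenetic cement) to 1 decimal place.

step 1: δ = (-19.40 + 1000)·(-10.7/1000 + 1) − 1000 = -29.89‰
step 2: δ = (-29.89 + 1000)·(6.1/1000 + 1) − 1000 = -23.97‰
step 3: δ = (-23.97 + 1000)·(9.6/1000 + 1) − 1000 = -14.60‰
step 4: δ = (-14.60 + 1000)·(11.2/1000 + 1) − 1000 = -3.57‰

-3.6‰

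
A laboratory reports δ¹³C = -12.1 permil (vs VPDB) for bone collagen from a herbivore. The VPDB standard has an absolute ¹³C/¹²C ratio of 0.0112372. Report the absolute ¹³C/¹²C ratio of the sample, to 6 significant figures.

0.0111012

R_sample = R_standard × (δ¹³C/1000 + 1)
R_sample = 0.0112372 × (-12.1/1000 + 1) = 0.0112372 × 0.987900
R_sample = 0.0111012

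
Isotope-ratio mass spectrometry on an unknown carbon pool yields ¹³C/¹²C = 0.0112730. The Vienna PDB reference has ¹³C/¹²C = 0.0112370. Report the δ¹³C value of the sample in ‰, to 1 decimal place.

3.2‰

δ¹³C = (R_sample / R_standard − 1) × 1000
R_sample / R_standard = 0.0112730 / 0.0112370 = 1.003204
δ¹³C = (1.003204 − 1) × 1000 = 3.20‰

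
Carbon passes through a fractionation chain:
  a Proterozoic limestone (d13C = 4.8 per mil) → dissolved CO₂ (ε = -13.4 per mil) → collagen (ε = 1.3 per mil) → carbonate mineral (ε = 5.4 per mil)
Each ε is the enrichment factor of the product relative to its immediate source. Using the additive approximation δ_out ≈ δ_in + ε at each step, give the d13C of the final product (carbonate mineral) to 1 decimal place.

step 1: δ ≈ 4.8 + (-13.4) = -8.6 per mil
step 2: δ ≈ -8.6 + (1.3) = -7.3 per mil
step 3: δ ≈ -7.3 + (5.4) = -1.9 per mil

-1.9 per mil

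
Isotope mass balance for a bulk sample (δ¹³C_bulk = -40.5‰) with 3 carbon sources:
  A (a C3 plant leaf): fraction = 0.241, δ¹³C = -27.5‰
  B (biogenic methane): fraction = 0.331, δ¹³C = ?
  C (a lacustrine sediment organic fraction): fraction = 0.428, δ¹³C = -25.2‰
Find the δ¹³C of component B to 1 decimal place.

-69.7‰

Isotope mass balance: δ_bulk = Σ fᵢ·δᵢ.
-40.5 = 0.241×(-27.5) + 0.331×δ_B + 0.428×(-25.2)
0.331·δ_B = -40.5 − (-17.413) = -23.087
δ_B = -23.087 / 0.331 = -69.75‰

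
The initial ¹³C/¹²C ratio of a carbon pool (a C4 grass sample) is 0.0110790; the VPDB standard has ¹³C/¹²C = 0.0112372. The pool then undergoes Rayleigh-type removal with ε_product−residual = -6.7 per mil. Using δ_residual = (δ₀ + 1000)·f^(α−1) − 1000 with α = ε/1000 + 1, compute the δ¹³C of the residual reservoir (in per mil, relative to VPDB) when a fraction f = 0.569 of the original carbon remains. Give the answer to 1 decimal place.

δ₀ = (0.0110790/0.0112372 − 1)×1000 = (0.985922 − 1)×1000 = -14.078 per mil
α − 1 = ε/1000 = -0.0067
f^(α−1) = 0.569^(-0.0067) = 1.003785
δ_res = (-14.078 + 1000) × 1.003785 − 1000 = 989.654 − 1000 = -10.35 per mil

-10.3 per mil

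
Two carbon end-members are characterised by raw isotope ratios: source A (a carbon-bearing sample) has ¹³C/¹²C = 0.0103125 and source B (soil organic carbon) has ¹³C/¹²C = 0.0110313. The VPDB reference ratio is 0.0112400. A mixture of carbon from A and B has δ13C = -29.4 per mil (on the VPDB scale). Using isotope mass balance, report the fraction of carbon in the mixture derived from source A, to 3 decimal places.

δ_A = (0.0103125/0.0112400 − 1)×1000 = (0.917482 − 1)×1000 = -82.518 per mil
δ_B = (0.0110313/0.0112400 − 1)×1000 = (0.981432 − 1)×1000 = -18.568 per mil
f_A = (δ_mix − δ_B)/(δ_A − δ_B) = (-29.4 − (-18.568))/(-82.518 − (-18.568))
f_A = -10.832 / -63.950 = 0.1694

0.169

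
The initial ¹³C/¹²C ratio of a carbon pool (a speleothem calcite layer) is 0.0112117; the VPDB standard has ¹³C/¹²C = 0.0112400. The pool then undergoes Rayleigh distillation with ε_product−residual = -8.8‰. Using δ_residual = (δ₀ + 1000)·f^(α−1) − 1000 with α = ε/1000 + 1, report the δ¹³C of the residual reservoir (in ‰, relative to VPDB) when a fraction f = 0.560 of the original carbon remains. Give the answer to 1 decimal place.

δ₀ = (0.0112117/0.0112400 − 1)×1000 = (0.997482 − 1)×1000 = -2.518‰
α − 1 = ε/1000 = -0.0088
f^(α−1) = 0.560^(-0.0088) = 1.005115
δ_res = (-2.518 + 1000) × 1.005115 − 1000 = 1002.585 − 1000 = 2.58‰

2.6‰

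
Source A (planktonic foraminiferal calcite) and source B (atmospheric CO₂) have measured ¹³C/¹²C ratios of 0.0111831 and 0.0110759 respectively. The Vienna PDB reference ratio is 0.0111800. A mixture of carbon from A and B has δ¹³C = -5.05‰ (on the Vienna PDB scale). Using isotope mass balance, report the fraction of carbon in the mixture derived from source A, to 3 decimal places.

δ_A = (0.0111831/0.0111800 − 1)×1000 = (1.000277 − 1)×1000 = 0.277‰
δ_B = (0.0110759/0.0111800 − 1)×1000 = (0.990689 − 1)×1000 = -9.311‰
f_A = (δ_mix − δ_B)/(δ_A − δ_B) = (-5.05 − (-9.311))/(0.277 − (-9.311))
f_A = 4.261 / 9.589 = 0.4444

0.444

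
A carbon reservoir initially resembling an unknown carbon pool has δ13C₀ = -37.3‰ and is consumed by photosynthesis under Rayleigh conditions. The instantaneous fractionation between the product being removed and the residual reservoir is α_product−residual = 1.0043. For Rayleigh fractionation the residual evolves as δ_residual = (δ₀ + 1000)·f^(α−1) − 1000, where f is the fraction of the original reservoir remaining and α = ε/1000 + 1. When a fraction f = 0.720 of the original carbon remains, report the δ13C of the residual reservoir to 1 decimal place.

-38.7‰

Rayleigh residual: δ_res = (δ₀ + 1000)·f^(α−1) − 1000
α − 1 = 0.00430
f^(α−1) = 0.720^(0.00430) = 0.998588
δ_res = (-37.3 + 1000) × 0.998588 − 1000 = 961.341 − 1000 = -38.66‰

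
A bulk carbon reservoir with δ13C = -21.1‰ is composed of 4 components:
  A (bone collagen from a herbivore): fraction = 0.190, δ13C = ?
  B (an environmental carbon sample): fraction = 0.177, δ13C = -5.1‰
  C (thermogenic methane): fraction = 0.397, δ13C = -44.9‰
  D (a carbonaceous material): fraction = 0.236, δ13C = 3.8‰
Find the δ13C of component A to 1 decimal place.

-17.2‰

Isotope mass balance: δ_bulk = Σ fᵢ·δᵢ.
-21.1 = 0.190×δ_A + 0.177×(-5.1) + 0.397×(-44.9) + 0.236×(3.8)
0.190·δ_A = -21.1 − (-17.831) = -3.269
δ_A = -3.269 / 0.190 = -17.20‰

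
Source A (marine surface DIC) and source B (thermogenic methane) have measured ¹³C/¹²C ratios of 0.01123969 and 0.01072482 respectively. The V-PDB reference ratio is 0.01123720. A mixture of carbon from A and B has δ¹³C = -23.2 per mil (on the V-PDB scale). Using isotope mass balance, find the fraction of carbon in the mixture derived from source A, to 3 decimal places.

δ_A = (0.01123969/0.01123720 − 1)×1000 = (1.000222 − 1)×1000 = 0.222 per mil
δ_B = (0.01072482/0.01123720 − 1)×1000 = (0.954403 − 1)×1000 = -45.597 per mil
f_A = (δ_mix − δ_B)/(δ_A − δ_B) = (-23.2 − (-45.597))/(0.222 − (-45.597))
f_A = 22.397 / 45.818 = 0.4888

0.489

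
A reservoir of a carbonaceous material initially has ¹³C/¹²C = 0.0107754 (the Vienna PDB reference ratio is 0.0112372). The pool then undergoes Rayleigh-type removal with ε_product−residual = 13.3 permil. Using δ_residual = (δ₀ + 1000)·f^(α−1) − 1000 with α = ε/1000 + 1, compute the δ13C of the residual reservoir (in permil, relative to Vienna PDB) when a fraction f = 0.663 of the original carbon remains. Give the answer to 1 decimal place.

δ₀ = (0.0107754/0.0112372 − 1)×1000 = (0.958904 − 1)×1000 = -41.096 permil
α − 1 = ε/1000 = 0.0133
f^(α−1) = 0.663^(0.0133) = 0.994549
δ_res = (-41.096 + 1000) × 0.994549 − 1000 = 953.677 − 1000 = -46.32 permil

-46.3 permil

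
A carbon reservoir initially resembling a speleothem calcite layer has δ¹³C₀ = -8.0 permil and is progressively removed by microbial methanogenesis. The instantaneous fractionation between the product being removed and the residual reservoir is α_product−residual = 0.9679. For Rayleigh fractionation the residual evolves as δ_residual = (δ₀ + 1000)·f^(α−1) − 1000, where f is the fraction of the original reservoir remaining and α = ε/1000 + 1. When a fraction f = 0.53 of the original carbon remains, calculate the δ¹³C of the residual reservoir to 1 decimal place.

Rayleigh residual: δ_res = (δ₀ + 1000)·f^(α−1) − 1000
α − 1 = -0.03210
f^(α−1) = 0.53^(-0.03210) = 1.020589
δ_res = (-8.0 + 1000) × 1.020589 − 1000 = 1012.424 − 1000 = 12.42 permil

12.4 permil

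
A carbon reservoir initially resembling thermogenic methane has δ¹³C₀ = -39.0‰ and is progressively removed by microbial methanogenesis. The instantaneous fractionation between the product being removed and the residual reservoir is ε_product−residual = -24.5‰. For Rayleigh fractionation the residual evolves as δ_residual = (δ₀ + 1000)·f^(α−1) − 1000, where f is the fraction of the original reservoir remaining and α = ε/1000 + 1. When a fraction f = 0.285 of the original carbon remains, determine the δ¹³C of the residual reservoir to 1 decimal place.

Rayleigh residual: δ_res = (δ₀ + 1000)·f^(α−1) − 1000
α = ε/1000 + 1 = 0.97550, so α − 1 = -0.02450
f^(α−1) = 0.285^(-0.02450) = 1.031232
δ_res = (-39.0 + 1000) × 1.031232 − 1000 = 991.014 − 1000 = -8.99‰

-9.0‰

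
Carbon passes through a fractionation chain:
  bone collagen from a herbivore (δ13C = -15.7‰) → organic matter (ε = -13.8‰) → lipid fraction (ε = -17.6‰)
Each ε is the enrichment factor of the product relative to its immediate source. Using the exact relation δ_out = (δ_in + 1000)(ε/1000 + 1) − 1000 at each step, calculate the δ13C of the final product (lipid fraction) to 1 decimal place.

step 1: δ = (-15.70 + 1000)·(-13.8/1000 + 1) − 1000 = -29.28‰
step 2: δ = (-29.28 + 1000)·(-17.6/1000 + 1) − 1000 = -46.37‰

-46.4‰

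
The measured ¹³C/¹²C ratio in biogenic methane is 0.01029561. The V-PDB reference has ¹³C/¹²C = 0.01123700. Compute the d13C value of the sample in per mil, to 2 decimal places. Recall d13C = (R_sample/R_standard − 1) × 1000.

-83.78 per mil

d13C = (R_sample / R_standard − 1) × 1000
R_sample / R_standard = 0.01029561 / 0.01123700 = 0.916224
d13C = (0.916224 − 1) × 1000 = -83.776 per mil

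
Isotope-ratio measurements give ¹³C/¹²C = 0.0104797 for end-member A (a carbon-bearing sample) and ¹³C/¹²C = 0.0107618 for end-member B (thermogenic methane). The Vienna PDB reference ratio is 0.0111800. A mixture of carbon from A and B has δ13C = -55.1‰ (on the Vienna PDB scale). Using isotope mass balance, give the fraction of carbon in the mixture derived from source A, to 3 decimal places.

δ_A = (0.0104797/0.0111800 − 1)×1000 = (0.937361 − 1)×1000 = -62.639‰
δ_B = (0.0107618/0.0111800 − 1)×1000 = (0.962594 − 1)×1000 = -37.406‰
f_A = (δ_mix − δ_B)/(δ_A − δ_B) = (-55.1 − (-37.406))/(-62.639 − (-37.406))
f_A = -17.694 / -25.233 = 0.7012

0.701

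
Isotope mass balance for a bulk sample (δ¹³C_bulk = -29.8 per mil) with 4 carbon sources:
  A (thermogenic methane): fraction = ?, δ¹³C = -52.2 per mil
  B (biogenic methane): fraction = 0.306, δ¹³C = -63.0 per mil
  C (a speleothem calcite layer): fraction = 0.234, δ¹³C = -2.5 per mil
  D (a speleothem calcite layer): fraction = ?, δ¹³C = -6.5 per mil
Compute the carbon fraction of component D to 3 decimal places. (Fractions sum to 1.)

Let f_D and f_A be the unknown fractions; fractions sum to 1 so f_D + f_A = 0.460.
Mass balance: Σ fᵢ·δᵢ = δ_bulk ⇒ f_D·(-6.5) + f_A·(-52.2) = -29.8 − (-19.863) = -9.937
Substitute f_A = 0.460 − f_D:
f_D·(-6.5 − -52.2) = -9.937 − 0.460×(-52.2) = 14.075
f_D = 14.075 / 45.7 = 0.3080

0.308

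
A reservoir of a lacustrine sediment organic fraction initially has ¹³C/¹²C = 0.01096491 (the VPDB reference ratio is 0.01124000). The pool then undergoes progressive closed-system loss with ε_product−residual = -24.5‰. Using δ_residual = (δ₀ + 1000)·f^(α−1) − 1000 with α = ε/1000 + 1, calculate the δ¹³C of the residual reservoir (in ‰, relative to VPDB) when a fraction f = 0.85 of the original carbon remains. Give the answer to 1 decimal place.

-20.6‰

δ₀ = (0.01096491/0.01124000 − 1)×1000 = (0.975526 − 1)×1000 = -24.474‰
α − 1 = ε/1000 = -0.0245
f^(α−1) = 0.85^(-0.0245) = 1.003990
δ_res = (-24.474 + 1000) × 1.003990 − 1000 = 979.418 − 1000 = -20.58‰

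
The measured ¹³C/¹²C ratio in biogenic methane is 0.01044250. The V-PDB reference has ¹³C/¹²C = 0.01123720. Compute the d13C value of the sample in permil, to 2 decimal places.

-70.72 permil

d13C = (R_sample / R_standard − 1) × 1000
R_sample / R_standard = 0.01044250 / 0.01123720 = 0.929280
d13C = (0.929280 − 1) × 1000 = -70.720 permil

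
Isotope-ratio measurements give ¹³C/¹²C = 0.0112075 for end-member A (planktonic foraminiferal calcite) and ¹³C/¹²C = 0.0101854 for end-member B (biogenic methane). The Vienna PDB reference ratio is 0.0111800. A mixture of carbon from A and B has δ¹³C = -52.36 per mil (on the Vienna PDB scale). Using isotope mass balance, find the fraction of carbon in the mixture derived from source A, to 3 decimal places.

δ_A = (0.0112075/0.0111800 − 1)×1000 = (1.002460 − 1)×1000 = 2.460 per mil
δ_B = (0.0101854/0.0111800 − 1)×1000 = (0.911038 − 1)×1000 = -88.962 per mil
f_A = (δ_mix − δ_B)/(δ_A − δ_B) = (-52.36 − (-88.962))/(2.460 − (-88.962))
f_A = 36.602 / 91.422 = 0.4004

0.400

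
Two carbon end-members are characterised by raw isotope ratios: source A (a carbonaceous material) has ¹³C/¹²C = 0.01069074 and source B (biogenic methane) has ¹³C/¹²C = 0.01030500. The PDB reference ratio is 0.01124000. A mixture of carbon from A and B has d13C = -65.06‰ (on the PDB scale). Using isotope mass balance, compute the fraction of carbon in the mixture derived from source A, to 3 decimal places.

0.528

δ_A = (0.01069074/0.01124000 − 1)×1000 = (0.951133 − 1)×1000 = -48.867‰
δ_B = (0.01030500/0.01124000 − 1)×1000 = (0.916815 − 1)×1000 = -83.185‰
f_A = (δ_mix − δ_B)/(δ_A − δ_B) = (-65.06 − (-83.185))/(-48.867 − (-83.185))
f_A = 18.125 / 34.319 = 0.5281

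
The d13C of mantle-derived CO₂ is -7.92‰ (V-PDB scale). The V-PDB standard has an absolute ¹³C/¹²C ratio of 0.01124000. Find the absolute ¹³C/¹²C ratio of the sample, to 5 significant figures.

R_sample = R_standard × (d13C/1000 + 1)
R_sample = 0.01124000 × (-7.92/1000 + 1) = 0.01124000 × 0.992080
R_sample = 0.0111510

0.011151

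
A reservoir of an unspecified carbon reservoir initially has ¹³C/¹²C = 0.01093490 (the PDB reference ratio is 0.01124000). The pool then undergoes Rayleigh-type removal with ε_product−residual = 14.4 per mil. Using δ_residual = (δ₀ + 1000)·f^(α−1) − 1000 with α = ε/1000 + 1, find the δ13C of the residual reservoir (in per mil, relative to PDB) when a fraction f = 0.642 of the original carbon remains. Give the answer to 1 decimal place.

δ₀ = (0.01093490/0.01124000 − 1)×1000 = (0.972856 − 1)×1000 = -27.144 per mil
α − 1 = ε/1000 = 0.0144
f^(α−1) = 0.642^(0.0144) = 0.993639
δ_res = (-27.144 + 1000) × 0.993639 − 1000 = 966.667 − 1000 = -33.33 per mil

-33.3 per mil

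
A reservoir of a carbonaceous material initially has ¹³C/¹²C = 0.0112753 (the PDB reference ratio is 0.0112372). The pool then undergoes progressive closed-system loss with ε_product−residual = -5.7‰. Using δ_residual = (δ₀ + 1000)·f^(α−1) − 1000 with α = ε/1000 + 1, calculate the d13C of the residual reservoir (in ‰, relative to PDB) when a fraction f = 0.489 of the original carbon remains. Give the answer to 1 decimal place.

7.5‰

δ₀ = (0.0112753/0.0112372 − 1)×1000 = (1.003391 − 1)×1000 = 3.391‰
α − 1 = ε/1000 = -0.0057
f^(α−1) = 0.489^(-0.0057) = 1.004086
δ_res = (3.391 + 1000) × 1.004086 − 1000 = 1007.490 − 1000 = 7.49‰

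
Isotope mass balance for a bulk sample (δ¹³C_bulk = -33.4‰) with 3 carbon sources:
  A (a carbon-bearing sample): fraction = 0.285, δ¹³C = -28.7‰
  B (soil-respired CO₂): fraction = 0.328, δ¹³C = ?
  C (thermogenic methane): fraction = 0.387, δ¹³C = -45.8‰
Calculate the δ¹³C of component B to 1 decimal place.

Isotope mass balance: δ_bulk = Σ fᵢ·δᵢ.
-33.4 = 0.285×(-28.7) + 0.328×δ_B + 0.387×(-45.8)
0.328·δ_B = -33.4 − (-25.904) = -7.496
δ_B = -7.496 / 0.328 = -22.85‰

-22.9‰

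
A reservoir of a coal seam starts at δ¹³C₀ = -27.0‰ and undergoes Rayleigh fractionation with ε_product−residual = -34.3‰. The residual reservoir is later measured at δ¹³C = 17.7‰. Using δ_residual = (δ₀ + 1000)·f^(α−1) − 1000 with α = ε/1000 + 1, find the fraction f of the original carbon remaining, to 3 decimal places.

0.270

α − 1 = ε/1000 = -0.0343
(δ_res + 1000)/(δ₀ + 1000) = (17.7 + 1000)/(-27.0 + 1000) = 1017.7/973.0 = 1.045940
f = 1.045940^(1/-0.0343) = exp(ln(1.045940)/-0.0343) = exp(0.04492/-0.0343)
f = exp(-1.3095) = 0.2700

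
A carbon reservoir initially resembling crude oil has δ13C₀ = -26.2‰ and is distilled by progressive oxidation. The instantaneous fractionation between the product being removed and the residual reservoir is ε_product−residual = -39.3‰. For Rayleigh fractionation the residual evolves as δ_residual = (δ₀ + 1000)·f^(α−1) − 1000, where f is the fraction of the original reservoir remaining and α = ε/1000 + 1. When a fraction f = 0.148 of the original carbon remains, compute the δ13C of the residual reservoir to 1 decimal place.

Rayleigh residual: δ_res = (δ₀ + 1000)·f^(α−1) − 1000
α = ε/1000 + 1 = 0.96070, so α − 1 = -0.03930
f^(α−1) = 0.148^(-0.03930) = 1.077975
δ_res = (-26.2 + 1000) × 1.077975 − 1000 = 1049.732 − 1000 = 49.73‰

49.7‰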